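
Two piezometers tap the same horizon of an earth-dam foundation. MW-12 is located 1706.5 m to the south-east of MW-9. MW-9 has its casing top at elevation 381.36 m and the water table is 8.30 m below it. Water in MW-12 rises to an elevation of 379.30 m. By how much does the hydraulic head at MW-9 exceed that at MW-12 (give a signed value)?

Δh ≈ -6.24 m

Total head at MW-9: h = 381.36 − 8.30 = 373.06 m.
Total head at MW-12: h = 379.30 m (water level in the piezometer is the total head).
Head difference: h(MW-9) − h(MW-12) = 373.06 − 379.30 = -6.24 m.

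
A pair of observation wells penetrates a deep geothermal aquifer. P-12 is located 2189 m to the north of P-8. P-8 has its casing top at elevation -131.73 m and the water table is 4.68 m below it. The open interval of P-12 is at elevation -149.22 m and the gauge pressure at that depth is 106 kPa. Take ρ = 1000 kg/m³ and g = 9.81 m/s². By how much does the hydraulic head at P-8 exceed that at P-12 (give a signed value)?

Total head at P-8: h = -131.73 − 4.68 = -136.41 m.
Pressure head at P-12: ψ = P/(ρg) = 106×1000 / (1000 × 9.81) = 10.81 m.
Total head at P-12: h = z + ψ = -149.22 + 10.81 = -138.41 m.
Head difference: h(P-8) − h(P-12) = -136.41 − (-138.41) = 2.00 m.

Δh ≈ 2.00 m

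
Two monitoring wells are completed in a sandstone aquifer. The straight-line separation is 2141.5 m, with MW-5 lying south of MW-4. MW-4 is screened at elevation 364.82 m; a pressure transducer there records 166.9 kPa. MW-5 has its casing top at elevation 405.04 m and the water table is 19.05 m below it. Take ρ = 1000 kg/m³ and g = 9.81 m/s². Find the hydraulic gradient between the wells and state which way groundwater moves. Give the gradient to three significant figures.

Pressure head at MW-4: ψ = P/(ρg) = 166.9×1000 / (1000 × 9.81) = 17.01 m.
Total head at MW-4: h = z + ψ = 364.82 + 17.01 = 381.83 m.
Total head at MW-5: h = 405.04 − 19.05 = 385.99 m.
Head difference: h(MW-4) − h(MW-5) = 381.83 − 385.99 = -4.16 m.
Hydraulic gradient: i = |Δh| / L = 4.16 / 2141.5 = 0.00194.
Flow is from higher to lower head: from MW-5 toward MW-4, i.e. toward the north.

i ≈ 0.00194; groundwater flows toward the north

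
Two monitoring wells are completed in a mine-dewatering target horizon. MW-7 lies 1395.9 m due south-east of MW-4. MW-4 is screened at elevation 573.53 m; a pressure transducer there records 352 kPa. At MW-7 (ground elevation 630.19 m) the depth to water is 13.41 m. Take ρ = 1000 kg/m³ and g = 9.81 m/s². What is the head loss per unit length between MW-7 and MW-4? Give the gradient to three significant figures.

i ≈ 0.00528 m/m

Pressure head at MW-4: ψ = P/(ρg) = 352×1000 / (1000 × 9.81) = 35.88 m.
Total head at MW-4: h = z + ψ = 573.53 + 35.88 = 609.41 m.
Total head at MW-7: h = 630.19 − 13.41 = 616.78 m.
Head difference: h(MW-4) − h(MW-7) = 609.41 − 616.78 = -7.37 m.
Hydraulic gradient: i = |Δh| / L = 7.37 / 1395.9 = 0.00528.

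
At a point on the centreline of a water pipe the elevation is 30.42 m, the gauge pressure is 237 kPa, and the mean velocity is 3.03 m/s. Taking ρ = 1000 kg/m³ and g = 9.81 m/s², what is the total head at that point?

Pressure head ψ = P/(ρg) = 237×1000 / (1000 × 9.81) = 24.16 m.
Velocity head = v²/(2g) = 3.03² / (2 × 9.81) = 0.468 m.
h = z + ψ + v²/(2g) = 30.42 + 24.16 + 0.468 = 55.05 m.

h ≈ 55.05 m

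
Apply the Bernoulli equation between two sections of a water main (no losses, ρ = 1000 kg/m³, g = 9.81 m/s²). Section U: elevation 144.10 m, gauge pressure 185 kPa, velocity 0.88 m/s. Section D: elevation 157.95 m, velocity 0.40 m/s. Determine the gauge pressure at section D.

P₂ ≈ 49.4 kPa

Pressure head at U: ψ₁ = P₁/(ρg) = 185×1000 / (1000 × 9.81) = 18.86 m.
Velocity heads: v₁²/2g = 0.88²/19.62 = 0.039 m; v₂²/2g = 0.40²/19.62 = 0.008 m.
Total head H = z₁ + ψ₁ + v₁²/2g = 144.10 + 18.86 + 0.039 = 163.00 m.
ψ₂ = H − z₂ − v₂²/2g = 163.00 − 157.95 − 0.008 = 5.04 m.
P₂ = ρgψ₂ = 1000 × 9.81 × 5.04 ≈ 49.4 kPa.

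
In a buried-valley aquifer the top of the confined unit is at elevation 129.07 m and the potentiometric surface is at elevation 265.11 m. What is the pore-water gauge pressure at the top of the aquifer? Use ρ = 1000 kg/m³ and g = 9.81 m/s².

P ≈ 1330 kPa

Pressure head at the aquifer top: ψ = h − z = 265.11 − 129.07 = 136.04 m.
P = ρgψ = 1000 × 9.81 × 136.04 = 1334552 Pa ≈ 1330 kPa.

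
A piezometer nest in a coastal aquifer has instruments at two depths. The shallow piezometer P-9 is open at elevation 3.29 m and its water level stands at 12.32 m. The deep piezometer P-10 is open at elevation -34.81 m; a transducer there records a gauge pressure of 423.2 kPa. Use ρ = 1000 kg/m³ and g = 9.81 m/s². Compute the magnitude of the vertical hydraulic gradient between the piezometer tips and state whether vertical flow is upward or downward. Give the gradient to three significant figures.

Total head at P-9: h = 12.32 m (water level in the standpipe).
Pressure head at P-10: ψ = P/(ρg) = 423.2×1000 / (1000 × 9.81) = 43.14 m.
Total head at P-10: h = z + ψ = -34.81 + 43.14 = 8.33 m.
Δh = h(P-9) − h(P-10) = 12.32 − 8.33 = 3.99 m.
Vertical separation Δz = 3.29 − (-34.81) = 38.10 m.
|i_v| = |Δh| / Δz = 3.99 / 38.10 = 0.105.
Head is higher in the shallow piezometer, so vertical flow is downward (recharge condition).

|i_v| ≈ 0.105; vertical flow is downward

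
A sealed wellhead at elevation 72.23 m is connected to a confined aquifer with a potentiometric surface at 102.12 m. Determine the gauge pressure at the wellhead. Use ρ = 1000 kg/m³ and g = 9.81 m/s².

P ≈ 293 kPa

Head above the cap: Δh = 102.12 − 72.23 = 29.89 m.
P = ρgΔh = 1000 × 9.81 × 29.89 = 293221 Pa ≈ 293 kPa.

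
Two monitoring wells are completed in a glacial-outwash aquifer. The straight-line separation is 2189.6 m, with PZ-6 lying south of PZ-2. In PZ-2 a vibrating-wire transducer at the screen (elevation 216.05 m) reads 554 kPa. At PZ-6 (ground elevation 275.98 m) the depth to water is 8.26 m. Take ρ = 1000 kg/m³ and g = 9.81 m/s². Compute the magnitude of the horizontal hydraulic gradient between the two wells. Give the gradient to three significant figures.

Pressure head at PZ-2: ψ = P/(ρg) = 554×1000 / (1000 × 9.81) = 56.47 m.
Total head at PZ-2: h = z + ψ = 216.05 + 56.47 = 272.52 m.
Total head at PZ-6: h = 275.98 − 8.26 = 267.72 m.
Head difference: h(PZ-2) − h(PZ-6) = 272.52 − 267.72 = 4.80 m.
Hydraulic gradient: i = |Δh| / L = 4.80 / 2189.6 = 0.00219.

i ≈ 0.00219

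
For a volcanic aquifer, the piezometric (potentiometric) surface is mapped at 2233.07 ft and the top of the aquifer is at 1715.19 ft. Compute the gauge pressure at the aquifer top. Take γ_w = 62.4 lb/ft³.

P ≈ 224 psi

Pressure head at the aquifer top: ψ = h − z = 2233.07 − 1715.19 = 517.88 ft.
P = γψ/144 = 62.4 × 517.88 / 144 = 224 psi.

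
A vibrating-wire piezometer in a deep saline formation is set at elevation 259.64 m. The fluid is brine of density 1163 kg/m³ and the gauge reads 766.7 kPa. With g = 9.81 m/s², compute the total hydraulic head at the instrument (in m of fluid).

h ≈ 326.84 m

ψ = P/(ρg) = 766.7×1000 / (1163 × 9.81) = 67.20 m.
h = z + ψ = 259.64 + 67.20 = 326.84 m.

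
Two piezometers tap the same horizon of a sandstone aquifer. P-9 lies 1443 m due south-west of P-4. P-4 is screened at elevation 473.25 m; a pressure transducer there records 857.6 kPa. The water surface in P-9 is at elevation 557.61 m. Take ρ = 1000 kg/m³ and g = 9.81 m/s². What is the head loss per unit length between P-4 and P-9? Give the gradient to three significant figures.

Pressure head at P-4: ψ = P/(ρg) = 857.6×1000 / (1000 × 9.81) = 87.42 m.
Total head at P-4: h = z + ψ = 473.25 + 87.42 = 560.67 m.
Total head at P-9: h = 557.61 m (water level in the piezometer is the total head).
Head difference: h(P-4) − h(P-9) = 560.67 − 557.61 = 3.06 m.
Hydraulic gradient: i = |Δh| / L = 3.06 / 1443 = 0.00212.

i ≈ 0.00212 m/m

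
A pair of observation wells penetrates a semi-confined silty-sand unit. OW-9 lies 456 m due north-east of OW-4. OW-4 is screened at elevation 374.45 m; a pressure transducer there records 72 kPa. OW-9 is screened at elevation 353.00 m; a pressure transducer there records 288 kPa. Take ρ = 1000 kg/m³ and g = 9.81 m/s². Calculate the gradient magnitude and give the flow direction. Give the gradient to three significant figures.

i ≈ 0.00125; groundwater flows toward the south-west

Pressure head at OW-4: ψ = P/(ρg) = 72×1000 / (1000 × 9.81) = 7.34 m.
Total head at OW-4: h = z + ψ = 374.45 + 7.34 = 381.79 m.
Pressure head at OW-9: ψ = P/(ρg) = 288×1000 / (1000 × 9.81) = 29.36 m.
Total head at OW-9: h = z + ψ = 353.00 + 29.36 = 382.36 m.
Head difference: h(OW-4) − h(OW-9) = 381.79 − 382.36 = -0.57 m.
Hydraulic gradient: i = |Δh| / L = 0.57 / 456 = 0.00125.
Flow is from higher to lower head: from OW-9 toward OW-4, i.e. toward the south-west.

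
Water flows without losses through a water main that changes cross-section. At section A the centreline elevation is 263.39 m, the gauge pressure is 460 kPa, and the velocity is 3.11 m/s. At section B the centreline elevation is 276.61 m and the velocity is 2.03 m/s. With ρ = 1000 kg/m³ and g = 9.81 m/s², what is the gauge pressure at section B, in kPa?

Pressure head at A: ψ₁ = P₁/(ρg) = 460×1000 / (1000 × 9.81) = 46.89 m.
Velocity heads: v₁²/2g = 3.11²/19.62 = 0.493 m; v₂²/2g = 2.03²/19.62 = 0.210 m.
Total head H = z₁ + ψ₁ + v₁²/2g = 263.39 + 46.89 + 0.493 = 310.77 m.
ψ₂ = H − z₂ − v₂²/2g = 310.77 − 276.61 − 0.210 = 33.95 m.
P₂ = ρgψ₂ = 1000 × 9.81 × 33.95 ≈ 333 kPa.

P₂ ≈ 333 kPa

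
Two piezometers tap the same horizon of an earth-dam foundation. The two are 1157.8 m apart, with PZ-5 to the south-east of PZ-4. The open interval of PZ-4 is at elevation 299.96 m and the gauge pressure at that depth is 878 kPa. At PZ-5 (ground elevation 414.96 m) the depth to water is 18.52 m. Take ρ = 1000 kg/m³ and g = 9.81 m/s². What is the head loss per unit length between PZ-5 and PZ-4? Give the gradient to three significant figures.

i ≈ 0.00603 m/m

Pressure head at PZ-4: ψ = P/(ρg) = 878×1000 / (1000 × 9.81) = 89.50 m.
Total head at PZ-4: h = z + ψ = 299.96 + 89.50 = 389.46 m.
Total head at PZ-5: h = 414.96 − 18.52 = 396.44 m.
Head difference: h(PZ-4) − h(PZ-5) = 389.46 − 396.44 = -6.98 m.
Hydraulic gradient: i = |Δh| / L = 6.98 / 1157.8 = 0.00603.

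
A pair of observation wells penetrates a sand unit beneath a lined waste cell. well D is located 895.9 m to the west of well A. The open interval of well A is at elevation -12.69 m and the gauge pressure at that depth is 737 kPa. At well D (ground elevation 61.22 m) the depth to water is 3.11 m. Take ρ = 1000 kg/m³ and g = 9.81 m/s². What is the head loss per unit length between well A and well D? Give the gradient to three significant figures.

Pressure head at well A: ψ = P/(ρg) = 737×1000 / (1000 × 9.81) = 75.13 m.
Total head at well A: h = z + ψ = -12.69 + 75.13 = 62.44 m.
Total head at well D: h = 61.22 − 3.11 = 58.11 m.
Head difference: h(well A) − h(well D) = 62.44 − 58.11 = 4.33 m.
Hydraulic gradient: i = |Δh| / L = 4.33 / 895.9 = 0.00483.

i ≈ 0.00483 m/m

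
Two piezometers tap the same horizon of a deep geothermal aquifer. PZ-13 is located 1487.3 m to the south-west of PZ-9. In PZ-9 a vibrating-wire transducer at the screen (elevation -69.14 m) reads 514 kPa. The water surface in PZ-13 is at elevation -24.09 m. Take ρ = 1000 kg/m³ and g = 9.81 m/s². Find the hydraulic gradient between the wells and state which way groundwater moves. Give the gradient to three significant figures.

Pressure head at PZ-9: ψ = P/(ρg) = 514×1000 / (1000 × 9.81) = 52.40 m.
Total head at PZ-9: h = z + ψ = -69.14 + 52.40 = -16.74 m.
Total head at PZ-13: h = -24.09 m (water level in the piezometer is the total head).
Head difference: h(PZ-9) − h(PZ-13) = -16.74 − (-24.09) = 7.35 m.
Hydraulic gradient: i = |Δh| / L = 7.35 / 1487.3 = 0.00494.
Flow is from higher to lower head: from PZ-9 toward PZ-13, i.e. toward the south-west.

i ≈ 0.00494; groundwater flows toward the south-west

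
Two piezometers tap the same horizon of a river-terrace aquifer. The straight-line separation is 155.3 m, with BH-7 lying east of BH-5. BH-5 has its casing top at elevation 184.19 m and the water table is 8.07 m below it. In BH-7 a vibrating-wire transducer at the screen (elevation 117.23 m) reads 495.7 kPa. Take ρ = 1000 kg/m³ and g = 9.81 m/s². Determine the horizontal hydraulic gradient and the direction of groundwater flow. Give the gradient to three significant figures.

Total head at BH-5: h = 184.19 − 8.07 = 176.12 m.
Pressure head at BH-7: ψ = P/(ρg) = 495.7×1000 / (1000 × 9.81) = 50.53 m.
Total head at BH-7: h = z + ψ = 117.23 + 50.53 = 167.76 m.
Head difference: h(BH-5) − h(BH-7) = 176.12 − 167.76 = 8.36 m.
Hydraulic gradient: i = |Δh| / L = 8.36 / 155.3 = 0.0538.
Flow is from higher to lower head: from BH-5 toward BH-7, i.e. toward the east.

i ≈ 0.0538; groundwater flows toward the east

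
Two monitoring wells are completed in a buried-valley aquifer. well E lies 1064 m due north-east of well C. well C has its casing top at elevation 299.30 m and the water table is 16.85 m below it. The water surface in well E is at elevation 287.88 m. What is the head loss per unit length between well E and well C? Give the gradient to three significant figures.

Total head at well C: h = 299.30 − 16.85 = 282.45 m.
Total head at well E: h = 287.88 m (water level in the piezometer is the total head).
Head difference: h(well C) − h(well E) = 282.45 − 287.88 = -5.43 m.
Hydraulic gradient: i = |Δh| / L = 5.43 / 1064 = 0.00510.

i ≈ 0.00510 m/m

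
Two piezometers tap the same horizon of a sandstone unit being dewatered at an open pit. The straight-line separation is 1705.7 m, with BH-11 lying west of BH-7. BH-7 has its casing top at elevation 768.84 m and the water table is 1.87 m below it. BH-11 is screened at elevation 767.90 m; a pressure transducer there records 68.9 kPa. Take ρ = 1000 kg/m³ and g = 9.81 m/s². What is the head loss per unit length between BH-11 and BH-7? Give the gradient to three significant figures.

Total head at BH-7: h = 768.84 − 1.87 = 766.97 m.
Pressure head at BH-11: ψ = P/(ρg) = 68.9×1000 / (1000 × 9.81) = 7.02 m.
Total head at BH-11: h = z + ψ = 767.90 + 7.02 = 774.92 m.
Head difference: h(BH-7) − h(BH-11) = 766.97 − 774.92 = -7.95 m.
Hydraulic gradient: i = |Δh| / L = 7.95 / 1705.7 = 0.00466.

i ≈ 0.00466 m/m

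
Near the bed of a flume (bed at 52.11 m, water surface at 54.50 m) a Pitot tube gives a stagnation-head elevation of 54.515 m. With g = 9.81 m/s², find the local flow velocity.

v ≈ 0.542 m/s

Near the bed, under hydrostatic conditions, the piezometric head (z + ψ) equals the free-surface elevation, 54.50 m.
Velocity head = total − piezometric = 54.515 − 54.50 = 0.015 m.
v = √(2g·h_v) = √(2 × 9.81 × 0.015) = 0.542 m/s.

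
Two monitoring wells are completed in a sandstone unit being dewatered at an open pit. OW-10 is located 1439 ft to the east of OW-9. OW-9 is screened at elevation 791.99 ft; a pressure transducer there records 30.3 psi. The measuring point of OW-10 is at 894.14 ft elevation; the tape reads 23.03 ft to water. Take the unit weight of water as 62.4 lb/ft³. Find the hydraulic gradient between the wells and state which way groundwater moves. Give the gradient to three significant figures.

i ≈ 0.00639; groundwater flows toward the west

Pressure head at OW-9: ψ = 144·P/γ = 144 × 30.3 / 62.4 = 69.92 ft.
Total head at OW-9: h = z + ψ = 791.99 + 69.92 = 861.91 ft.
Total head at OW-10: h = 894.14 − 23.03 = 871.11 ft.
Head difference: h(OW-9) − h(OW-10) = 861.91 − 871.11 = -9.20 ft.
Hydraulic gradient: i = |Δh| / L = 9.20 / 1439 = 0.00639.
Flow is from higher to lower head: from OW-10 toward OW-9, i.e. toward the west.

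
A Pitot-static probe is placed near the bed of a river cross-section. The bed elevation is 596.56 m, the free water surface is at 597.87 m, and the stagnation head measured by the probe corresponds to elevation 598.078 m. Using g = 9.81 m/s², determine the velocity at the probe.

v ≈ 2.02 m/s

Near the bed, under hydrostatic conditions, the piezometric head (z + ψ) equals the free-surface elevation, 597.87 m.
Velocity head = total − piezometric = 598.078 − 597.87 = 0.208 m.
v = √(2g·h_v) = √(2 × 9.81 × 0.208) = 2.02 m/s.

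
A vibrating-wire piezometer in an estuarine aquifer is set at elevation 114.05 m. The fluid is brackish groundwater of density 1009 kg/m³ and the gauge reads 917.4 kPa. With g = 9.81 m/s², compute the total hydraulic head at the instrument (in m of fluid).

h ≈ 206.73 m

ψ = P/(ρg) = 917.4×1000 / (1009 × 9.81) = 92.68 m.
h = z + ψ = 114.05 + 92.68 = 206.73 m.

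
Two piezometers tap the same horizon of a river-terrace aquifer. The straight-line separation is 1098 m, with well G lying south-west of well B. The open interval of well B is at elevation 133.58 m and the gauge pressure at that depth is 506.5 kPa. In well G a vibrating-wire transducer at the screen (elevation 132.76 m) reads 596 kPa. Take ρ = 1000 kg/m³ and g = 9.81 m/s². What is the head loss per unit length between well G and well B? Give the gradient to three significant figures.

i ≈ 0.00756 m/m

Pressure head at well B: ψ = P/(ρg) = 506.5×1000 / (1000 × 9.81) = 51.63 m.
Total head at well B: h = z + ψ = 133.58 + 51.63 = 185.21 m.
Pressure head at well G: ψ = P/(ρg) = 596×1000 / (1000 × 9.81) = 60.75 m.
Total head at well G: h = z + ψ = 132.76 + 60.75 = 193.51 m.
Head difference: h(well B) − h(well G) = 185.21 − 193.51 = -8.30 m.
Hydraulic gradient: i = |Δh| / L = 8.30 / 1098 = 0.00756.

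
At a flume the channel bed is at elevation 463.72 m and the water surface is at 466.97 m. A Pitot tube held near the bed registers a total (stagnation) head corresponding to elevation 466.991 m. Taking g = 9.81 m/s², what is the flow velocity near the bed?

v ≈ 0.642 m/s

Near the bed, under hydrostatic conditions, the piezometric head (z + ψ) equals the free-surface elevation, 466.97 m.
Velocity head = total − piezometric = 466.991 − 466.97 = 0.021 m.
v = √(2g·h_v) = √(2 × 9.81 × 0.021) = 0.642 m/s.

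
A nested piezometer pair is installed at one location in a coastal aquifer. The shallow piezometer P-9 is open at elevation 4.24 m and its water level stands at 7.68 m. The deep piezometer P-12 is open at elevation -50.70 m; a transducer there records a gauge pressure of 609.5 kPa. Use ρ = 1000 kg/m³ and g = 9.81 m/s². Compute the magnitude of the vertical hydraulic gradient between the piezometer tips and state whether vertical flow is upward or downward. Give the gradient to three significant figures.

Total head at P-9: h = 7.68 m (water level in the standpipe).
Pressure head at P-12: ψ = P/(ρg) = 609.5×1000 / (1000 × 9.81) = 62.13 m.
Total head at P-12: h = z + ψ = -50.70 + 62.13 = 11.43 m.
Δh = h(P-9) − h(P-12) = 7.68 − 11.43 = -3.75 m.
Vertical separation Δz = 4.24 − (-50.70) = 54.94 m.
|i_v| = |Δh| / Δz = 3.75 / 54.94 = 0.0683.
Head is higher in the deep piezometer, so vertical flow is upward (discharge condition).

|i_v| ≈ 0.0683; vertical flow is upward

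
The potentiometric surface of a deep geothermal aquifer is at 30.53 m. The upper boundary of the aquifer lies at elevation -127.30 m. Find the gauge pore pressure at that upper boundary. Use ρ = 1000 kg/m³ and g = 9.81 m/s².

Pressure head at the aquifer top: ψ = h − z = 30.53 − (-127.30) = 157.83 m.
P = ρgψ = 1000 × 9.81 × 157.83 = 1548312 Pa ≈ 1550 kPa.

P ≈ 1550 kPa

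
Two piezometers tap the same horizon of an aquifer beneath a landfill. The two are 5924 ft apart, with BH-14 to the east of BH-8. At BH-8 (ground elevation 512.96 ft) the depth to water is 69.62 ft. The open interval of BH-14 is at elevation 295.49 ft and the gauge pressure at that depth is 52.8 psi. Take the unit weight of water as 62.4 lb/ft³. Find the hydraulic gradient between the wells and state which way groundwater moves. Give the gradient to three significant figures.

Total head at BH-8: h = 512.96 − 69.62 = 443.34 ft.
Pressure head at BH-14: ψ = 144·P/γ = 144 × 52.8 / 62.4 = 121.85 ft.
Total head at BH-14: h = z + ψ = 295.49 + 121.85 = 417.34 ft.
Head difference: h(BH-8) − h(BH-14) = 443.34 − 417.34 = 26.00 ft.
Hydraulic gradient: i = |Δh| / L = 26.00 / 5924 = 0.00439.
Flow is from higher to lower head: from BH-8 toward BH-14, i.e. toward the east.

i ≈ 0.00439; groundwater flows toward the east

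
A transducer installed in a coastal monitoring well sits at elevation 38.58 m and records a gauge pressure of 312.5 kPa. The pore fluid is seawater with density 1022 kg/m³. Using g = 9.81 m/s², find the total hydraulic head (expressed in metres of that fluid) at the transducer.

h ≈ 69.75 m

ψ = P/(ρg) = 312.5×1000 / (1022 × 9.81) = 31.17 m.
h = z + ψ = 38.58 + 31.17 = 69.75 m.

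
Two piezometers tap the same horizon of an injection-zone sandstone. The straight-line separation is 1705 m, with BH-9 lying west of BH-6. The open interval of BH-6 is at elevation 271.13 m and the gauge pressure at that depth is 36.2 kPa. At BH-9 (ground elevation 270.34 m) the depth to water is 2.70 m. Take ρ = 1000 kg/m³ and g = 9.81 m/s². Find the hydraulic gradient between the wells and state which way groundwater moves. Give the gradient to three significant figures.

i ≈ 0.00421; groundwater flows toward the west

Pressure head at BH-6: ψ = P/(ρg) = 36.2×1000 / (1000 × 9.81) = 3.69 m.
Total head at BH-6: h = z + ψ = 271.13 + 3.69 = 274.82 m.
Total head at BH-9: h = 270.34 − 2.70 = 267.64 m.
Head difference: h(BH-6) − h(BH-9) = 274.82 − 267.64 = 7.18 m.
Hydraulic gradient: i = |Δh| / L = 7.18 / 1705 = 0.00421.
Flow is from higher to lower head: from BH-6 toward BH-9, i.e. toward the west.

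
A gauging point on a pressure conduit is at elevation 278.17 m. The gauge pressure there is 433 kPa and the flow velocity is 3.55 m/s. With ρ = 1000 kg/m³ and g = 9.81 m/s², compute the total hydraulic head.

h ≈ 322.95 m

Pressure head ψ = P/(ρg) = 433×1000 / (1000 × 9.81) = 44.14 m.
Velocity head = v²/(2g) = 3.55² / (2 × 9.81) = 0.642 m.
h = z + ψ + v²/(2g) = 278.17 + 44.14 + 0.642 = 322.95 m.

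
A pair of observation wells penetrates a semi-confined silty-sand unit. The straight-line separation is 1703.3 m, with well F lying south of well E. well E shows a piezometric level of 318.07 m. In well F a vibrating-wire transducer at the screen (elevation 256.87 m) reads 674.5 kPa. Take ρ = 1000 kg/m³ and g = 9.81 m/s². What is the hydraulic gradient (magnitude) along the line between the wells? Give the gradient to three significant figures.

Total head at well E: h = 318.07 m (water level in the piezometer is the total head).
Pressure head at well F: ψ = P/(ρg) = 674.5×1000 / (1000 × 9.81) = 68.76 m.
Total head at well F: h = z + ψ = 256.87 + 68.76 = 325.63 m.
Head difference: h(well E) − h(well F) = 318.07 − 325.63 = -7.56 m.
Hydraulic gradient: i = |Δh| / L = 7.56 / 1703.3 = 0.00444.

i ≈ 0.00444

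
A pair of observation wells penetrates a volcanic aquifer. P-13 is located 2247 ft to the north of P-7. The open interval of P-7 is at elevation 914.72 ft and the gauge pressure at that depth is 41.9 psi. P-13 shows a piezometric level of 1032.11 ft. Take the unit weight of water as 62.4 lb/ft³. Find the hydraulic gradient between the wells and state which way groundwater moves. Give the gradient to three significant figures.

i ≈ 0.00921; groundwater flows toward the south

Pressure head at P-7: ψ = 144·P/γ = 144 × 41.9 / 62.4 = 96.69 ft.
Total head at P-7: h = z + ψ = 914.72 + 96.69 = 1011.41 ft.
Total head at P-13: h = 1032.11 ft (water level in the piezometer is the total head).
Head difference: h(P-7) − h(P-13) = 1011.41 − 1032.11 = -20.70 ft.
Hydraulic gradient: i = |Δh| / L = 20.70 / 2247 = 0.00921.
Flow is from higher to lower head: from P-13 toward P-7, i.e. toward the south.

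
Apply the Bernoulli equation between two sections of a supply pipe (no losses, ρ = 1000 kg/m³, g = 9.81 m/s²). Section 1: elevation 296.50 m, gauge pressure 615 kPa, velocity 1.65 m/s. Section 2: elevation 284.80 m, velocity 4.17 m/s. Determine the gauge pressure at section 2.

P₂ ≈ 722 kPa

Pressure head at 1: ψ₁ = P₁/(ρg) = 615×1000 / (1000 × 9.81) = 62.69 m.
Velocity heads: v₁²/2g = 1.65²/19.62 = 0.139 m; v₂²/2g = 4.17²/19.62 = 0.886 m.
Total head H = z₁ + ψ₁ + v₁²/2g = 296.50 + 62.69 + 0.139 = 359.33 m.
ψ₂ = H − z₂ − v₂²/2g = 359.33 − 284.80 − 0.886 = 73.64 m.
P₂ = ρgψ₂ = 1000 × 9.81 × 73.64 ≈ 722 kPa.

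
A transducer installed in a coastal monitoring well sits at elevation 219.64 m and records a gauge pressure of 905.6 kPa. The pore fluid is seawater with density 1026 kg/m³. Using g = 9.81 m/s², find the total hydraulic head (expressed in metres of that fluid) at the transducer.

ψ = P/(ρg) = 905.6×1000 / (1026 × 9.81) = 89.97 m.
h = z + ψ = 219.64 + 89.97 = 309.61 m.

h ≈ 309.61 m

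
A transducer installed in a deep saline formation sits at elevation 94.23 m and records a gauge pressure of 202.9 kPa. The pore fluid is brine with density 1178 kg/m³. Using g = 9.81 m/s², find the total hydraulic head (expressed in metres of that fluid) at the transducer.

ψ = P/(ρg) = 202.9×1000 / (1178 × 9.81) = 17.56 m.
h = z + ψ = 94.23 + 17.56 = 111.79 m.

h ≈ 111.79 m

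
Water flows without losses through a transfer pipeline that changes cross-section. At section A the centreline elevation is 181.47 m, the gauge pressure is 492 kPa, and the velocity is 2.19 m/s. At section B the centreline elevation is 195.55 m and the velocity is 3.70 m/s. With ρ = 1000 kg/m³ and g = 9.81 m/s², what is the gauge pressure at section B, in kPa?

Pressure head at A: ψ₁ = P₁/(ρg) = 492×1000 / (1000 × 9.81) = 50.15 m.
Velocity heads: v₁²/2g = 2.19²/19.62 = 0.244 m; v₂²/2g = 3.70²/19.62 = 0.698 m.
Total head H = z₁ + ψ₁ + v₁²/2g = 181.47 + 50.15 + 0.244 = 231.86 m.
ψ₂ = H − z₂ − v₂²/2g = 231.86 − 195.55 − 0.698 = 35.61 m.
P₂ = ρgψ₂ = 1000 × 9.81 × 35.61 ≈ 349 kPa.

P₂ ≈ 349 kPa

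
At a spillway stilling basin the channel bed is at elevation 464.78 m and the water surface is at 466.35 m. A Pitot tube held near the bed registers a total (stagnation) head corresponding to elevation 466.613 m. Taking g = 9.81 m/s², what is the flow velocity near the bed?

Near the bed, under hydrostatic conditions, the piezometric head (z + ψ) equals the free-surface elevation, 466.35 m.
Velocity head = total − piezometric = 466.613 − 466.35 = 0.263 m.
v = √(2g·h_v) = √(2 × 9.81 × 0.263) = 2.27 m/s.

v ≈ 2.27 m/s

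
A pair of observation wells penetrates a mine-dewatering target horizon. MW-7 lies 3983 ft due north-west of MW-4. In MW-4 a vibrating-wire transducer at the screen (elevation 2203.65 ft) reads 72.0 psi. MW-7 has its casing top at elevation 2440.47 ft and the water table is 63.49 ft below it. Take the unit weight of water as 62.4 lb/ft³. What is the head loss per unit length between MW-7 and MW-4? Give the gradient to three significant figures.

i ≈ 0.00180 ft/ft

Pressure head at MW-4: ψ = 144·P/γ = 144 × 72.0 / 62.4 = 166.15 ft.
Total head at MW-4: h = z + ψ = 2203.65 + 166.15 = 2369.80 ft.
Total head at MW-7: h = 2440.47 − 63.49 = 2376.98 ft.
Head difference: h(MW-4) − h(MW-7) = 2369.80 − 2376.98 = -7.18 ft.
Hydraulic gradient: i = |Δh| / L = 7.18 / 3983 = 0.00180.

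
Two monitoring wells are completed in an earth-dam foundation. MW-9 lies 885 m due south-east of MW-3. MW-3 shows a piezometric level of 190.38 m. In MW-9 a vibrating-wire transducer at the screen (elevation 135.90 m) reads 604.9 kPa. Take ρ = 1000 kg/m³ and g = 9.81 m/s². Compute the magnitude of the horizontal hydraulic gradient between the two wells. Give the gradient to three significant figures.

i ≈ 0.00811

Total head at MW-3: h = 190.38 m (water level in the piezometer is the total head).
Pressure head at MW-9: ψ = P/(ρg) = 604.9×1000 / (1000 × 9.81) = 61.66 m.
Total head at MW-9: h = z + ψ = 135.90 + 61.66 = 197.56 m.
Head difference: h(MW-3) − h(MW-9) = 190.38 − 197.56 = -7.18 m.
Hydraulic gradient: i = |Δh| / L = 7.18 / 885 = 0.00811.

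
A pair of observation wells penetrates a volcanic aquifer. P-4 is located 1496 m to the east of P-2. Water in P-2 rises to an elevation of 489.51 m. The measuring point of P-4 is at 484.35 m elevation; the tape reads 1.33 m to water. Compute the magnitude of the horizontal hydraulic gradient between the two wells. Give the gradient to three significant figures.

Total head at P-2: h = 489.51 m (water level in the piezometer is the total head).
Total head at P-4: h = 484.35 − 1.33 = 483.02 m.
Head difference: h(P-2) − h(P-4) = 489.51 − 483.02 = 6.49 m.
Hydraulic gradient: i = |Δh| / L = 6.49 / 1496 = 0.00434.

i ≈ 0.00434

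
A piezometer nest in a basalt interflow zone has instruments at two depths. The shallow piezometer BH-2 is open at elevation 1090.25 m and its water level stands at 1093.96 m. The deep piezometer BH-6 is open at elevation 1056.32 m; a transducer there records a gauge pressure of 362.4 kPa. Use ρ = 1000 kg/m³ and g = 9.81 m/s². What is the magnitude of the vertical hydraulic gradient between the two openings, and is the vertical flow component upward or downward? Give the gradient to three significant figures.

|i_v| ≈ 0.0206; vertical flow is downward

Total head at BH-2: h = 1093.96 m (water level in the standpipe).
Pressure head at BH-6: ψ = P/(ρg) = 362.4×1000 / (1000 × 9.81) = 36.94 m.
Total head at BH-6: h = z + ψ = 1056.32 + 36.94 = 1093.26 m.
Δh = h(BH-2) − h(BH-6) = 1093.96 − 1093.26 = 0.70 m.
Vertical separation Δz = 1090.25 − 1056.32 = 33.93 m.
|i_v| = |Δh| / Δz = 0.70 / 33.93 = 0.0206.
Head is higher in the shallow piezometer, so vertical flow is downward (recharge condition).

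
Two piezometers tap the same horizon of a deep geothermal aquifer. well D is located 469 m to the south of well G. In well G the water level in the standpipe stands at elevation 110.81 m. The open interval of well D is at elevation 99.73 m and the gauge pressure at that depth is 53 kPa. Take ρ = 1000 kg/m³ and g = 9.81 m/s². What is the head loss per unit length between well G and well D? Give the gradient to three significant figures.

Total head at well G: h = 110.81 m (water level in the piezometer is the total head).
Pressure head at well D: ψ = P/(ρg) = 53×1000 / (1000 × 9.81) = 5.40 m.
Total head at well D: h = z + ψ = 99.73 + 5.40 = 105.13 m.
Head difference: h(well G) − h(well D) = 110.81 − 105.13 = 5.68 m.
Hydraulic gradient: i = |Δh| / L = 5.68 / 469 = 0.0121.

i ≈ 0.0121 m/m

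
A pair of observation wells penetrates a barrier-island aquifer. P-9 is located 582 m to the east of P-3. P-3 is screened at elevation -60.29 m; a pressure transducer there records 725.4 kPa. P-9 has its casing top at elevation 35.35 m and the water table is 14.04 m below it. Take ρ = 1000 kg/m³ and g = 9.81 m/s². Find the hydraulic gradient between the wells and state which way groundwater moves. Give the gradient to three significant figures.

i ≈ 0.0132; groundwater flows toward the west

Pressure head at P-3: ψ = P/(ρg) = 725.4×1000 / (1000 × 9.81) = 73.94 m.
Total head at P-3: h = z + ψ = -60.29 + 73.94 = 13.65 m.
Total head at P-9: h = 35.35 − 14.04 = 21.31 m.
Head difference: h(P-3) − h(P-9) = 13.65 − 21.31 = -7.66 m.
Hydraulic gradient: i = |Δh| / L = 7.66 / 582 = 0.0132.
Flow is from higher to lower head: from P-9 toward P-3, i.e. toward the west.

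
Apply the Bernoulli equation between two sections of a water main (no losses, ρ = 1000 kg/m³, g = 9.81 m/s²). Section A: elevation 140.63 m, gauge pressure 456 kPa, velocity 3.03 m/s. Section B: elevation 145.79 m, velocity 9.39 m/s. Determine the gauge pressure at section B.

Pressure head at A: ψ₁ = P₁/(ρg) = 456×1000 / (1000 × 9.81) = 46.48 m.
Velocity heads: v₁²/2g = 3.03²/19.62 = 0.468 m; v₂²/2g = 9.39²/19.62 = 4.494 m.
Total head H = z₁ + ψ₁ + v₁²/2g = 140.63 + 46.48 + 0.468 = 187.58 m.
ψ₂ = H − z₂ − v₂²/2g = 187.58 − 145.79 − 4.494 = 37.30 m.
P₂ = ρgψ₂ = 1000 × 9.81 × 37.30 ≈ 366 kPa.

P₂ ≈ 366 kPa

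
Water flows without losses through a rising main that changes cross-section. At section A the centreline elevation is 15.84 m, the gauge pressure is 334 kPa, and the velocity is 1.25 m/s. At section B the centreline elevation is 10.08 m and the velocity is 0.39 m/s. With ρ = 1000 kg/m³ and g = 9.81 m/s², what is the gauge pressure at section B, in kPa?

Pressure head at A: ψ₁ = P₁/(ρg) = 334×1000 / (1000 × 9.81) = 34.05 m.
Velocity heads: v₁²/2g = 1.25²/19.62 = 0.080 m; v₂²/2g = 0.39²/19.62 = 0.008 m.
Total head H = z₁ + ψ₁ + v₁²/2g = 15.84 + 34.05 + 0.080 = 49.97 m.
ψ₂ = H − z₂ − v₂²/2g = 49.97 − 10.08 − 0.008 = 39.88 m.
P₂ = ρgψ₂ = 1000 × 9.81 × 39.88 ≈ 391 kPa.

P₂ ≈ 391 kPa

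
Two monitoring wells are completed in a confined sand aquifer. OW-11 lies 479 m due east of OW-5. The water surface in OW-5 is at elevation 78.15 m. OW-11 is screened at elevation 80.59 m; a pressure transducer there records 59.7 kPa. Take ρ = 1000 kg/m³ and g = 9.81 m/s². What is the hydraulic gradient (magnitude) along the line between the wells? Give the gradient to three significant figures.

i ≈ 0.0178

Total head at OW-5: h = 78.15 m (water level in the piezometer is the total head).
Pressure head at OW-11: ψ = P/(ρg) = 59.7×1000 / (1000 × 9.81) = 6.09 m.
Total head at OW-11: h = z + ψ = 80.59 + 6.09 = 86.68 m.
Head difference: h(OW-5) − h(OW-11) = 78.15 − 86.68 = -8.53 m.
Hydraulic gradient: i = |Δh| / L = 8.53 / 479 = 0.0178.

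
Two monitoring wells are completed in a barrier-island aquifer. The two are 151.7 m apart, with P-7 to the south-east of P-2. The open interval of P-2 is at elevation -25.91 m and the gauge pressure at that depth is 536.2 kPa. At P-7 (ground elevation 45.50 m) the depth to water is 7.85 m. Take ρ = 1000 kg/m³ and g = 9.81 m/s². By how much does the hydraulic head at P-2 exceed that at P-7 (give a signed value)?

Δh ≈ -8.90 m

Pressure head at P-2: ψ = P/(ρg) = 536.2×1000 / (1000 × 9.81) = 54.66 m.
Total head at P-2: h = z + ψ = -25.91 + 54.66 = 28.75 m.
Total head at P-7: h = 45.50 − 7.85 = 37.65 m.
Head difference: h(P-2) − h(P-7) = 28.75 − 37.65 = -8.90 m.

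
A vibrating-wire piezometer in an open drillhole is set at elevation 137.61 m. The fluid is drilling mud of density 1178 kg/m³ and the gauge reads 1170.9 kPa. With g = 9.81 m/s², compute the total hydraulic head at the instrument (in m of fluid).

h ≈ 238.93 m

ψ = P/(ρg) = 1170.9×1000 / (1178 × 9.81) = 101.32 m.
h = z + ψ = 137.61 + 101.32 = 238.93 m.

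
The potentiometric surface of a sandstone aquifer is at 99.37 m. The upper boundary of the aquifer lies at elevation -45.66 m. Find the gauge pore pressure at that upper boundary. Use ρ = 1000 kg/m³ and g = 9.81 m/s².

P ≈ 1420 kPa

Pressure head at the aquifer top: ψ = h − z = 99.37 − (-45.66) = 145.03 m.
P = ρgψ = 1000 × 9.81 × 145.03 = 1422744 Pa ≈ 1420 kPa.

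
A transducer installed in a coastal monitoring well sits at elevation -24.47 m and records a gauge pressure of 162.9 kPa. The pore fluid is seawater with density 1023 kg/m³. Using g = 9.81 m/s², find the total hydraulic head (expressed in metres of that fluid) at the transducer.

h ≈ -8.24 m

ψ = P/(ρg) = 162.9×1000 / (1023 × 9.81) = 16.23 m.
h = z + ψ = -24.47 + 16.23 = -8.24 m.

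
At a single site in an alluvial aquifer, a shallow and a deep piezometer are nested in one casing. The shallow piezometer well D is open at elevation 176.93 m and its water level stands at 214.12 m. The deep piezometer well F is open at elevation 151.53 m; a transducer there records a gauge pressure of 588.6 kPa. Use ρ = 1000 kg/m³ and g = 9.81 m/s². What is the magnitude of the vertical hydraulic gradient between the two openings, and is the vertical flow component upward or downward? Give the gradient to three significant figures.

|i_v| ≈ 0.102; vertical flow is downward

Total head at well D: h = 214.12 m (water level in the standpipe).
Pressure head at well F: ψ = P/(ρg) = 588.6×1000 / (1000 × 9.81) = 60.00 m.
Total head at well F: h = z + ψ = 151.53 + 60.00 = 211.53 m.
Δh = h(well D) − h(well F) = 214.12 − 211.53 = 2.59 m.
Vertical separation Δz = 176.93 − 151.53 = 25.40 m.
|i_v| = |Δh| / Δz = 2.59 / 25.40 = 0.102.
Head is higher in the shallow piezometer, so vertical flow is downward (recharge condition).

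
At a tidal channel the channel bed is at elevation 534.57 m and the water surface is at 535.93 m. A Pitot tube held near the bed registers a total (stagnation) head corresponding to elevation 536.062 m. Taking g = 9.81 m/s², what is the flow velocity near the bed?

Near the bed, under hydrostatic conditions, the piezometric head (z + ψ) equals the free-surface elevation, 535.93 m.
Velocity head = total − piezometric = 536.062 − 535.93 = 0.132 m.
v = √(2g·h_v) = √(2 × 9.81 × 0.132) = 1.61 m/s.

v ≈ 1.61 m/s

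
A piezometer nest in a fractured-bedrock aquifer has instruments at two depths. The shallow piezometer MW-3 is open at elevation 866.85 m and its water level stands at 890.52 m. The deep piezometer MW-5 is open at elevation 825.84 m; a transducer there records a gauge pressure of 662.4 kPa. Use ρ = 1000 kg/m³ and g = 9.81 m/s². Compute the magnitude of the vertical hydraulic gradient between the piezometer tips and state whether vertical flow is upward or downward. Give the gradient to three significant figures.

|i_v| ≈ 0.0693; vertical flow is upward

Total head at MW-3: h = 890.52 m (water level in the standpipe).
Pressure head at MW-5: ψ = P/(ρg) = 662.4×1000 / (1000 × 9.81) = 67.52 m.
Total head at MW-5: h = z + ψ = 825.84 + 67.52 = 893.36 m.
Δh = h(MW-3) − h(MW-5) = 890.52 − 893.36 = -2.84 m.
Vertical separation Δz = 866.85 − 825.84 = 41.01 m.
|i_v| = |Δh| / Δz = 2.84 / 41.01 = 0.0693.
Head is higher in the deep piezometer, so vertical flow is upward (discharge condition).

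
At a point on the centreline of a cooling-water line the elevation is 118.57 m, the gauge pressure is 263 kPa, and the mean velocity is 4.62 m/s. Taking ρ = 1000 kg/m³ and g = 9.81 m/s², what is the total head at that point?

Pressure head ψ = P/(ρg) = 263×1000 / (1000 × 9.81) = 26.81 m.
Velocity head = v²/(2g) = 4.62² / (2 × 9.81) = 1.088 m.
h = z + ψ + v²/(2g) = 118.57 + 26.81 + 1.088 = 146.47 m.

h ≈ 146.47 m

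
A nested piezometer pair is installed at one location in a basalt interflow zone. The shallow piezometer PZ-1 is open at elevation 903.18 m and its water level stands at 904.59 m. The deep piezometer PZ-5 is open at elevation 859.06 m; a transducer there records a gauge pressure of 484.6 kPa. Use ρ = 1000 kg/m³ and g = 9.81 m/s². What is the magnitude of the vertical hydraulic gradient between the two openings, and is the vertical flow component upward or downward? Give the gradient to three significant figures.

|i_v| ≈ 0.0877; vertical flow is upward

Total head at PZ-1: h = 904.59 m (water level in the standpipe).
Pressure head at PZ-5: ψ = P/(ρg) = 484.6×1000 / (1000 × 9.81) = 49.40 m.
Total head at PZ-5: h = z + ψ = 859.06 + 49.40 = 908.46 m.
Δh = h(PZ-1) − h(PZ-5) = 904.59 − 908.46 = -3.87 m.
Vertical separation Δz = 903.18 − 859.06 = 44.12 m.
|i_v| = |Δh| / Δz = 3.87 / 44.12 = 0.0877.
Head is higher in the deep piezometer, so vertical flow is upward (discharge condition).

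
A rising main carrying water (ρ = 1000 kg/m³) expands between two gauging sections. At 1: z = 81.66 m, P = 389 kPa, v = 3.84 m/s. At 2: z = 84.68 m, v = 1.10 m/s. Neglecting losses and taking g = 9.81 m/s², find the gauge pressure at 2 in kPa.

Pressure head at 1: ψ₁ = P₁/(ρg) = 389×1000 / (1000 × 9.81) = 39.65 m.
Velocity heads: v₁²/2g = 3.84²/19.62 = 0.752 m; v₂²/2g = 1.10²/19.62 = 0.062 m.
Total head H = z₁ + ψ₁ + v₁²/2g = 81.66 + 39.65 + 0.752 = 122.06 m.
ψ₂ = H − z₂ − v₂²/2g = 122.06 − 84.68 − 0.062 = 37.32 m.
P₂ = ρgψ₂ = 1000 × 9.81 × 37.32 ≈ 366 kPa.

P₂ ≈ 366 kPa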